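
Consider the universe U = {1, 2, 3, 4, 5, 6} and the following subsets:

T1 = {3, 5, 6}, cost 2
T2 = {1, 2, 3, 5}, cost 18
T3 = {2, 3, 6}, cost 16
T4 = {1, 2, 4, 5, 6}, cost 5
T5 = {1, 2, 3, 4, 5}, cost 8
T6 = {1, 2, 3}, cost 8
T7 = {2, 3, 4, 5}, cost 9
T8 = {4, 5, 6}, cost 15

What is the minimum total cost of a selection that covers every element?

T1, T4 cover every element at cost 2 + 5 = 7.
Any cover uses at least 2 sets; among all covering selections none totals below 7.

7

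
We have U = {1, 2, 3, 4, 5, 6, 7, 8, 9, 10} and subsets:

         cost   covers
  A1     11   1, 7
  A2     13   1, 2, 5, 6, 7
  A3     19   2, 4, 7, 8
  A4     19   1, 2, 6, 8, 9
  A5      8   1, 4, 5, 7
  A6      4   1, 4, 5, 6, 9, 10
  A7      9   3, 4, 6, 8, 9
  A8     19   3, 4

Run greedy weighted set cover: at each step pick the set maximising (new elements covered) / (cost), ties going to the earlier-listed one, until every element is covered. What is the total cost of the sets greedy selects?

Pick 1: A6 adds 6 new (1, 4, 5, 6, 9, 10) at cost 4 (ratio 6/4).
Pick 2: A7 adds 2 new (3, 8) at cost 9 (ratio 2/9).
Pick 3: A2 adds 2 new (2, 7) at cost 13 (ratio 2/13).
Greedy total cost: 4 + 9 + 13 = 26.

26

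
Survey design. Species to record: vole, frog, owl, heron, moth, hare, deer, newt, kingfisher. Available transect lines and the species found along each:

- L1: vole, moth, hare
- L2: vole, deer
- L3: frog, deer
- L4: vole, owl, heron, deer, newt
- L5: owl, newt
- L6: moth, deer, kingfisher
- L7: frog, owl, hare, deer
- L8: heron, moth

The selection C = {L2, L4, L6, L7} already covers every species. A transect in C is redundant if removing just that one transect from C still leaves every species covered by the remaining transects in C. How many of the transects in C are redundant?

Drop L2: the rest still cover every species — redundant.
Drop L4: heron, newt uncovered — not redundant.
Drop L6: moth, kingfisher uncovered — not redundant.
Drop L7: frog, hare uncovered — not redundant.
1 redundant: L2.

1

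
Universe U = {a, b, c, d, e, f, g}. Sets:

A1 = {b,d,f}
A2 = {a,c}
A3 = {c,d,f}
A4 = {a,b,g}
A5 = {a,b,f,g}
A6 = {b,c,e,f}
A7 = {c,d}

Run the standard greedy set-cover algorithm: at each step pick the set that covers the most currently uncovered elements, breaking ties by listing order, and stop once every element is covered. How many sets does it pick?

Pick 1: A5 covers 4 new elements (a, b, f, g).
Pick 2: A3 covers 2 new elements (c, d).
Pick 3: A6 covers 1 new elements (e).
Greedy uses 3 sets.

3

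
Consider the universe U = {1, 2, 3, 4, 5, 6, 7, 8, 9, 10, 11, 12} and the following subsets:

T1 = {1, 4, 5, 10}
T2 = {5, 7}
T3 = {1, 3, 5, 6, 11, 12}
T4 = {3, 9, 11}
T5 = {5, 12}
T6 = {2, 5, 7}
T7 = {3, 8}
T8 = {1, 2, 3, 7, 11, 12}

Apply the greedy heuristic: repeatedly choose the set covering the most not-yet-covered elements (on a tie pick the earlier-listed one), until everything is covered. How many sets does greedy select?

Pick 1: T3 covers 6 new elements (1, 3, 5, 6, 11, 12).
Pick 2: T1 covers 2 new elements (4, 10).
Pick 3: T6 covers 2 new elements (2, 7).
Pick 4: T4 covers 1 new elements (9).
Pick 5: T7 covers 1 new elements (8).
Greedy uses 5 sets.

5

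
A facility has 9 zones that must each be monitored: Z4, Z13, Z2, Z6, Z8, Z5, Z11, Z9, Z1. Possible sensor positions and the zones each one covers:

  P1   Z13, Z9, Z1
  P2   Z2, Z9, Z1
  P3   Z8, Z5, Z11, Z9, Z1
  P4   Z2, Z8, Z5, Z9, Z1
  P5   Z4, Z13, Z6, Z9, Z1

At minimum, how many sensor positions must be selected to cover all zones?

3

P2, P3, P5 together cover {Z4, Z13, Z2, Z6, Z8, Z5, Z11, Z9, Z1} — every zone.
No 2 of the 5 sensor positions cover everything (all 10 pairs fall short), so 3 is minimum.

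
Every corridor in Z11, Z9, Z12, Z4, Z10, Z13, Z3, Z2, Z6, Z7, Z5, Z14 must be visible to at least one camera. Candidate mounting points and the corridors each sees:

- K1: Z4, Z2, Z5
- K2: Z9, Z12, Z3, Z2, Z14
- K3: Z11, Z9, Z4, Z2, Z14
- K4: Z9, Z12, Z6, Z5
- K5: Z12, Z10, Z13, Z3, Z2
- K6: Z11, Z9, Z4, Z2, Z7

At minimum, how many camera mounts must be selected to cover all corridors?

K2, K4, K5, K6 together cover {Z11, Z9, Z12, Z4, Z10, Z13, Z3, Z2, Z6, Z7, Z5, Z14} — every corridor.
No 3 of the 6 camera mounts cover everything (all 20 triples fall short), so 4 is minimum.

4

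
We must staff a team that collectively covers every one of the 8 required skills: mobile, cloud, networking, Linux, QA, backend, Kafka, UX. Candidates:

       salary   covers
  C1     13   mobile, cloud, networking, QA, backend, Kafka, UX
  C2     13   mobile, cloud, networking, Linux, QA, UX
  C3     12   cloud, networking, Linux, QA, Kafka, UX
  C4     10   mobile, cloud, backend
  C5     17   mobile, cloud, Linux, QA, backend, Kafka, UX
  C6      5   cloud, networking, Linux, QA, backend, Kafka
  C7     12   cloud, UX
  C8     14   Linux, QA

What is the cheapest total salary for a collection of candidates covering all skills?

C1, C6 cover every skill at salary 13 + 5 = 18.
Any cover uses at least 2 candidates; among all covering selections none totals below 18.

18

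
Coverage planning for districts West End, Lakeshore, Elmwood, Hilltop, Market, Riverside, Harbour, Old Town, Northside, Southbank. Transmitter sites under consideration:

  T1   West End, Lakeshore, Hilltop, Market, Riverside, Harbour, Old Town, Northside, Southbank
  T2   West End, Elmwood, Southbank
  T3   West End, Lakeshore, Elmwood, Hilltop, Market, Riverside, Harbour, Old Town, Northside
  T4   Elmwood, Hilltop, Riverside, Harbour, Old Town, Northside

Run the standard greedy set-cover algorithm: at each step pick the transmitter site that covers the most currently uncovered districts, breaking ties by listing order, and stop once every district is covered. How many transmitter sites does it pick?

Pick 1: T1 covers 9 new districts (West End, Lakeshore, Hilltop, Market, Riverside, Harbour, Old Town, Northside, Southbank).
Pick 2: T2 covers 1 new districts (Elmwood).
Greedy uses 2 transmitter sites.

2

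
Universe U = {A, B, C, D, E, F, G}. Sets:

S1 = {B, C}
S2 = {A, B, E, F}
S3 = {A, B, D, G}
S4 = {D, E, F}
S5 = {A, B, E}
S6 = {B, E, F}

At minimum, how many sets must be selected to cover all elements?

3

S1, S2, S3 together cover {A, B, C, D, E, F, G} — every element.
No 2 of the 6 sets cover everything (all 15 pairs fall short), so 3 is minimum.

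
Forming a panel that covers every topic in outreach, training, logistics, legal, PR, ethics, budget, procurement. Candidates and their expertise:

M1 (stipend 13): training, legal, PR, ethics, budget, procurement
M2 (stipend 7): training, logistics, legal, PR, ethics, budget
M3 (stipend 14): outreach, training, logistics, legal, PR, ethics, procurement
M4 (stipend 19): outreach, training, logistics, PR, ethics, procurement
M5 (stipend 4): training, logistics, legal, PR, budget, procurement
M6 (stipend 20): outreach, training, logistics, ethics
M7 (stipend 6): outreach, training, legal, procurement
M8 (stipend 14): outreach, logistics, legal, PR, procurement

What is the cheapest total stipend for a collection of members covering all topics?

M2, M7 cover every topic at stipend 7 + 6 = 13.
Any cover uses at least 2 members; among all covering selections none totals below 13.

13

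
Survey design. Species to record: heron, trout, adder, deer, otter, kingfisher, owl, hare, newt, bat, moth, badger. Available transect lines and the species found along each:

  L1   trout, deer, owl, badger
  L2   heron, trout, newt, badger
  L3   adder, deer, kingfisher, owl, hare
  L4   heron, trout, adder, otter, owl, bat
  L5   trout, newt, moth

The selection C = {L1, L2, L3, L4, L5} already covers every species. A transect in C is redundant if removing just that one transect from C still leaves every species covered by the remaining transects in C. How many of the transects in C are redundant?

Drop L1: the rest still cover every species — redundant.
Drop L2: the rest still cover every species — redundant.
Drop L3: kingfisher, hare uncovered — not redundant.
Drop L4: otter, bat uncovered — not redundant.
Drop L5: moth uncovered — not redundant.
2 redundant: L1, L2.

2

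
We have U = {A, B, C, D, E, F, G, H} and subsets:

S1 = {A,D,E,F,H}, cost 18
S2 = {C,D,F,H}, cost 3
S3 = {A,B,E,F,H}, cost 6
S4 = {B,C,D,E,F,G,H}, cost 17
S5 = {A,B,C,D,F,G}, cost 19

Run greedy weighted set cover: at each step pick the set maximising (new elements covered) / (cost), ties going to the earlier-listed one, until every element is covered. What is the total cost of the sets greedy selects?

26

Pick 1: S2 adds 4 new (C, D, F, H) at cost 3 (ratio 4/3).
Pick 2: S3 adds 3 new (A, B, E) at cost 6 (ratio 3/6).
Pick 3: S4 adds 1 new (G) at cost 17 (ratio 1/17).
Greedy total cost: 3 + 6 + 17 = 26. (The true optimum is 23, so greedy overshoots here.)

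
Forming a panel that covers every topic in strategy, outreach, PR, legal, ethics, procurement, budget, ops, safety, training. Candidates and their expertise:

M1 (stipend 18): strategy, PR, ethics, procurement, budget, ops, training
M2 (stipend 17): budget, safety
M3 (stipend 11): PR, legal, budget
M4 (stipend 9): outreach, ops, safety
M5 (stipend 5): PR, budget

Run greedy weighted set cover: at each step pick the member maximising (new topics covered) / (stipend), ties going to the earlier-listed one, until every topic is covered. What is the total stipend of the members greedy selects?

43

Pick 1: M5 adds 2 new (PR, budget) at stipend 5 (ratio 2/5).
Pick 2: M4 adds 3 new (outreach, ops, safety) at stipend 9 (ratio 3/9).
Pick 3: M1 adds 4 new (strategy, ethics, procurement, training) at stipend 18 (ratio 4/18).
Pick 4: M3 adds 1 new (legal) at stipend 11 (ratio 1/11).
Greedy total stipend: 5 + 9 + 18 + 11 = 43. (The true optimum is 38, so greedy overshoots here.)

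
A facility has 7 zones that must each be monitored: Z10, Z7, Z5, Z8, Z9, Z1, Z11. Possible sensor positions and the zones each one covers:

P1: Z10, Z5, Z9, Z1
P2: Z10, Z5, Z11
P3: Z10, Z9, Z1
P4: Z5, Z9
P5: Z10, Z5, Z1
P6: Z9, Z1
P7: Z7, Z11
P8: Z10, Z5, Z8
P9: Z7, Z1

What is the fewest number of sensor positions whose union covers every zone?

P1, P7, P8 together cover {Z10, Z7, Z5, Z8, Z9, Z1, Z11} — every zone.
No 2 of the 9 sensor positions cover everything (all 36 pairs fall short), so 3 is minimum.

3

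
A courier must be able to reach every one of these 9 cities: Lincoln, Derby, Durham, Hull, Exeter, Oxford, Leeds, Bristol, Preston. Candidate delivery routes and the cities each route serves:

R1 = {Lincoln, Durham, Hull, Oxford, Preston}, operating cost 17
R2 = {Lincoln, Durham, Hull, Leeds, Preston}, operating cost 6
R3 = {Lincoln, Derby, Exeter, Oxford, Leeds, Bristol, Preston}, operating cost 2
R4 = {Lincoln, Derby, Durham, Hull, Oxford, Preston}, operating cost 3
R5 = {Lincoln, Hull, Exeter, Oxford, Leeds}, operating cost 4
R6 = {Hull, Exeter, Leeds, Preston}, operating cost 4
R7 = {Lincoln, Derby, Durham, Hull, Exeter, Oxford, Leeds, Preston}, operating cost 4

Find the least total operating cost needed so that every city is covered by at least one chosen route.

R3, R4 cover every city at operating cost 2 + 3 = 5.
Any cover uses at least 2 routes; among all covering selections none totals below 5.

5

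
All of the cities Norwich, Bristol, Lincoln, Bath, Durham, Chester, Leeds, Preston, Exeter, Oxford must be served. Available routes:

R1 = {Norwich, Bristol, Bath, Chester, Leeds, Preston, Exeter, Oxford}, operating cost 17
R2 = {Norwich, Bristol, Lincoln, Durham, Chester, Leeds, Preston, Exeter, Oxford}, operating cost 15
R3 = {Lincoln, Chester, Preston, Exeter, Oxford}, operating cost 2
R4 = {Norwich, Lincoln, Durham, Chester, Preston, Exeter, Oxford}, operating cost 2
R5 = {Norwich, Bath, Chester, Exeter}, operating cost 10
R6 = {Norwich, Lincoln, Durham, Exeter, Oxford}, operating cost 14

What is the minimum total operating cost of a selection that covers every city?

19

R1, R4 cover every city at operating cost 17 + 2 = 19.
Any cover uses at least 2 routes; among all covering selections none totals below 19.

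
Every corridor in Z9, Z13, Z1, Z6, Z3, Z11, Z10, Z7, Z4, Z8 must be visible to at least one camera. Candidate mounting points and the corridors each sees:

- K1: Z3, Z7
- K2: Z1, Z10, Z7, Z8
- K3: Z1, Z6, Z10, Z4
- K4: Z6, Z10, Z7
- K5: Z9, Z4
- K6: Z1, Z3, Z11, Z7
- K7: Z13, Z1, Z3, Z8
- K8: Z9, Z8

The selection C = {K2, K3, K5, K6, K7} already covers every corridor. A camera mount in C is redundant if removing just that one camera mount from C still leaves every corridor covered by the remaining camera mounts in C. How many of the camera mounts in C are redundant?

Drop K2: the rest still cover every corridor — redundant.
Drop K3: Z6 uncovered — not redundant.
Drop K5: Z9 uncovered — not redundant.
Drop K6: Z11 uncovered — not redundant.
Drop K7: Z13 uncovered — not redundant.
1 redundant: K2.

1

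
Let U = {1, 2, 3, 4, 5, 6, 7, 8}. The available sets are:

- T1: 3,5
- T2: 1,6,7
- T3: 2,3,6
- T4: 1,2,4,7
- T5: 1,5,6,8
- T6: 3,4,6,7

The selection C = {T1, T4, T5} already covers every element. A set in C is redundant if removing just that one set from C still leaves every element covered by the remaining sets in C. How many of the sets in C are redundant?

0

Drop T1: 3 uncovered — not redundant.
Drop T4: 2, 4, 7 uncovered — not redundant.
Drop T5: 6, 8 uncovered — not redundant.
None of the sets in C is redundant.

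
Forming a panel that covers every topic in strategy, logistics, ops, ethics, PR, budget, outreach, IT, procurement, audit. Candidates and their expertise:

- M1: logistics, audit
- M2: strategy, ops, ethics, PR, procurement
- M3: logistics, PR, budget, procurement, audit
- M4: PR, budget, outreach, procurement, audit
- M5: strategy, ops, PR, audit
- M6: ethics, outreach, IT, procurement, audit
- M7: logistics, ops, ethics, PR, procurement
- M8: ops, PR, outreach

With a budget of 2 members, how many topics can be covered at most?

8

Choosing M2, M3 covers {strategy, logistics, ops, ethics, PR, budget, procurement, audit} — 8 topics.
No choice of 2 members does better; here outreach, IT are left uncovered.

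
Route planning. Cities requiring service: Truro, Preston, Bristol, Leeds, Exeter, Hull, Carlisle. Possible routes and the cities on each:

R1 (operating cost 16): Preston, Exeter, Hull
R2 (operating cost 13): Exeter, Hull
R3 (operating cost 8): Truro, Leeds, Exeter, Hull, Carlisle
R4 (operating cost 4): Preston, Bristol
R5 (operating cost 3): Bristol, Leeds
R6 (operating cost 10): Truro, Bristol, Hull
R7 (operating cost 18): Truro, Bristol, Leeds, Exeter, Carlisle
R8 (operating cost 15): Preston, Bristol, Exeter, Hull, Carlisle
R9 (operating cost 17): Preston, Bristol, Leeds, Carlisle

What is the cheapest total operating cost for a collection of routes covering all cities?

12

R3, R4 cover every city at operating cost 8 + 4 = 12.
Any cover uses at least 2 routes; among all covering selections none totals below 12.
Greedy by coverage-per-operating cost would pick R5, R3, R4 for 15 — worse than the optimum 12.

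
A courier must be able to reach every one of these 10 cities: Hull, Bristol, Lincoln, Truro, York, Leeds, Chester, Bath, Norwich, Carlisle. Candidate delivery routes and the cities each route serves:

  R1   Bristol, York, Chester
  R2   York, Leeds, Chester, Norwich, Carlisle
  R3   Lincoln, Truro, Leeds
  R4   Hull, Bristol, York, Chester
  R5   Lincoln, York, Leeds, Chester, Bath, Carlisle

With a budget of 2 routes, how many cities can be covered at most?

8

Choosing R4, R5 covers {Hull, Bristol, Lincoln, York, Leeds, Chester, Bath, Carlisle} — 8 cities.
No choice of 2 routes does better; here Truro, Norwich are left uncovered.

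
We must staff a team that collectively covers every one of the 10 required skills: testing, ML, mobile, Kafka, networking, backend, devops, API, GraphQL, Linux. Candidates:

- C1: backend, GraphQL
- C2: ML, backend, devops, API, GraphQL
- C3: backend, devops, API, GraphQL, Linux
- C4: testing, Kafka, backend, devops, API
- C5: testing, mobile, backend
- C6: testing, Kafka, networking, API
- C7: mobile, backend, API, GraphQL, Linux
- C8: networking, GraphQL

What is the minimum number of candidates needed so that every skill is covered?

3

C2, C6, C7 together cover {testing, ML, mobile, Kafka, networking, backend, devops, API, GraphQL, Linux} — every skill.
No 2 of the 8 candidates cover everything (all 28 pairs fall short), so 3 is minimum.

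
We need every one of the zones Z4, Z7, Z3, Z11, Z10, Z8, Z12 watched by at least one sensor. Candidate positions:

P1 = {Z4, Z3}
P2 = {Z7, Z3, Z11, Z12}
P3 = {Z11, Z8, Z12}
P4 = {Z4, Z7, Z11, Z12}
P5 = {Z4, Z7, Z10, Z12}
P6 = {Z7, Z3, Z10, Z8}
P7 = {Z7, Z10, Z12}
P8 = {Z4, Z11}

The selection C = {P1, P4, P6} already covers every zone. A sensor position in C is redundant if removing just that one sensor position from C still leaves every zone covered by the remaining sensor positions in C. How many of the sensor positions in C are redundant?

Drop P1: the rest still cover every zone — redundant.
Drop P4: Z11, Z12 uncovered — not redundant.
Drop P6: Z10, Z8 uncovered — not redundant.
1 redundant: P1.

1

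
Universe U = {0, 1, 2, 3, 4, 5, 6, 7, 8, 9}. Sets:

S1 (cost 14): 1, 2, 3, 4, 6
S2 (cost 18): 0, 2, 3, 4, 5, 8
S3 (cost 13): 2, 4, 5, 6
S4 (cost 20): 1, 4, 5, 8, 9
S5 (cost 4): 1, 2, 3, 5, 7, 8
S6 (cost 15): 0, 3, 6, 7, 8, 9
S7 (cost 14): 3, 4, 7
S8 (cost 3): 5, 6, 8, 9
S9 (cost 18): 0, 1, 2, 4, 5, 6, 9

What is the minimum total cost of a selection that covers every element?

S5, S9 cover every element at cost 4 + 18 = 22.
Any cover uses at least 2 sets; among all covering selections none totals below 22.
Greedy by coverage-per-cost would pick S5, S8, S2 for 25 — worse than the optimum 22.

22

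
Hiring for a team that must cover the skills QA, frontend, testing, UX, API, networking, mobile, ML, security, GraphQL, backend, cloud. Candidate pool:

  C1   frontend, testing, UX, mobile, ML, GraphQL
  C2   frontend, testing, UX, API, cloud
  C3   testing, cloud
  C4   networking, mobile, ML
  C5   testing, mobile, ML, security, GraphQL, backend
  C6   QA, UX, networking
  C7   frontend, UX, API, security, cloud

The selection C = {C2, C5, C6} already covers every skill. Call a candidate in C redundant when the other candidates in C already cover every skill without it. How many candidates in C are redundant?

Drop C2: frontend, API, cloud uncovered — not redundant.
Drop C5: mobile, ML, security, GraphQL, … uncovered — not redundant.
Drop C6: QA, networking uncovered — not redundant.
None of the candidates in C is redundant.

0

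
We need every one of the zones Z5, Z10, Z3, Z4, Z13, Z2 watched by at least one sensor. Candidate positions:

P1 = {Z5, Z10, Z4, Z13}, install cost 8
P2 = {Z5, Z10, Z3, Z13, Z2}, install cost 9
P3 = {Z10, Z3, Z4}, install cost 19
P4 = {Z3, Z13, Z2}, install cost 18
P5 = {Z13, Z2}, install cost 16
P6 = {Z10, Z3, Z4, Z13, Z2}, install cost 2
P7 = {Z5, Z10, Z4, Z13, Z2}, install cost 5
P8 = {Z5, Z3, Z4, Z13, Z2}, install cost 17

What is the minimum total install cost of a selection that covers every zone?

7

P6, P7 cover every zone at install cost 2 + 5 = 7.
Any cover uses at least 2 sensor positions; among all covering selections none totals below 7.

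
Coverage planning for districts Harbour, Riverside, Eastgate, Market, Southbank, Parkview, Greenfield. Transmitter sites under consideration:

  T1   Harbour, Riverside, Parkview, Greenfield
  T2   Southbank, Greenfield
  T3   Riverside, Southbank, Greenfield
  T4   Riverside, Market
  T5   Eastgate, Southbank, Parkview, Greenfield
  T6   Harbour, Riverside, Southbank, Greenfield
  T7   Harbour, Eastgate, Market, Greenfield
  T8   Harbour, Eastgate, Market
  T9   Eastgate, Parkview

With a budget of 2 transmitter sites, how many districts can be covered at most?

6

Choosing T1, T5 covers {Harbour, Riverside, Eastgate, Southbank, Parkview, Greenfield} — 6 districts.
No choice of 2 transmitter sites does better; here Market is left uncovered.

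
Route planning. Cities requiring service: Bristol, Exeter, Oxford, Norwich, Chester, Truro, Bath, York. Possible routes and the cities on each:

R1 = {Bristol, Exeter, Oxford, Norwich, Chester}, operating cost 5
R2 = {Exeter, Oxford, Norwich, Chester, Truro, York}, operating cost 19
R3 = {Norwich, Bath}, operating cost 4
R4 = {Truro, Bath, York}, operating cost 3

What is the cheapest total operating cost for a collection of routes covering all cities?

R1, R4 cover every city at operating cost 5 + 3 = 8.
Any cover uses at least 2 routes; among all covering selections none totals below 8.

8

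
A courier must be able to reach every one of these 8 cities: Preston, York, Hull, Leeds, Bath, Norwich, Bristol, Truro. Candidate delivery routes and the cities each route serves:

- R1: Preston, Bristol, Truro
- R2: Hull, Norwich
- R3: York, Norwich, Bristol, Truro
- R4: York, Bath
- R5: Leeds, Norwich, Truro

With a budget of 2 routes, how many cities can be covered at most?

5

Choosing R1, R2 covers {Preston, Hull, Norwich, Bristol, Truro} — 5 cities.
No choice of 2 routes does better; here York, Leeds, Bath are left uncovered.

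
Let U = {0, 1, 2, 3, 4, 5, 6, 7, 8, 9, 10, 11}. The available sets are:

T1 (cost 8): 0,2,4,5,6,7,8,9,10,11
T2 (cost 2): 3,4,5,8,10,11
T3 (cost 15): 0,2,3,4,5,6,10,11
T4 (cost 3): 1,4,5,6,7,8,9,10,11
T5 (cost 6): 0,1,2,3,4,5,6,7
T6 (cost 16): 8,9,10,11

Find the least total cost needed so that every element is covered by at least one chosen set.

9

T4, T5 cover every element at cost 3 + 6 = 9.
Any cover uses at least 2 sets; among all covering selections none totals below 9.
Greedy by coverage-per-cost would pick T2, T4, T5 for 11 — worse than the optimum 9.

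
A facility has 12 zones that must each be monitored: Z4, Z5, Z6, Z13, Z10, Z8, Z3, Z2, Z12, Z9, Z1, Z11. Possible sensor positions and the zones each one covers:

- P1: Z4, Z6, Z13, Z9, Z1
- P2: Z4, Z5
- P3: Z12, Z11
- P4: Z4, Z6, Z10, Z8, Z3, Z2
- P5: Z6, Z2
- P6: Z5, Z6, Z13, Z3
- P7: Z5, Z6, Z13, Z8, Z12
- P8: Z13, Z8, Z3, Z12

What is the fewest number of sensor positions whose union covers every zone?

4

P1, P2, P3, P4 together cover {Z4, Z5, Z6, Z13, Z10, Z8, Z3, Z2, Z12, Z9, Z1, Z11} — every zone.
No 3 of the 8 sensor positions cover everything (all 56 triples fall short), so 4 is minimum.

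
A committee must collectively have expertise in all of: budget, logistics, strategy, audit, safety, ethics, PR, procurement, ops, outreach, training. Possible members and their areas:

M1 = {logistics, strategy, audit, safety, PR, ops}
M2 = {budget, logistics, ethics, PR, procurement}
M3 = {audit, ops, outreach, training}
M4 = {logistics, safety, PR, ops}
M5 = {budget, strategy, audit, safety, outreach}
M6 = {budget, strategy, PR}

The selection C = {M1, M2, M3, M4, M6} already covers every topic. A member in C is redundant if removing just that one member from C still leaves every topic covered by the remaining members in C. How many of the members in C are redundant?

3

Drop M1: the rest still cover every topic — redundant.
Drop M2: ethics, procurement uncovered — not redundant.
Drop M3: outreach, training uncovered — not redundant.
Drop M4: the rest still cover every topic — redundant.
Drop M6: the rest still cover every topic — redundant.
3 redundant: M1, M4, M6.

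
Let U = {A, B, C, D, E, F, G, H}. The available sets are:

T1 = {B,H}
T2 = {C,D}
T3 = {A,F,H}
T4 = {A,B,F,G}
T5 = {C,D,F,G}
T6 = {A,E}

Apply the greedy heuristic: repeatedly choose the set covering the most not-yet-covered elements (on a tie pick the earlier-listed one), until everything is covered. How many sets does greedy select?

Pick 1: T4 covers 4 new elements (A, B, F, G).
Pick 2: T2 covers 2 new elements (C, D).
Pick 3: T1 covers 1 new elements (H).
Pick 4: T6 covers 1 new elements (E).
Greedy uses 4 sets. (The true minimum is 3.)

4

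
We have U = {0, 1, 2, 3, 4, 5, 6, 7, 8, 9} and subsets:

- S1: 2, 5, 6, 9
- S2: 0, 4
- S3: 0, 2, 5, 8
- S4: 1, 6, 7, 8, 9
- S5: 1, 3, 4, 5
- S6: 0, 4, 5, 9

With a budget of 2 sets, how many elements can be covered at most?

Choosing S3, S4 covers {0, 1, 2, 5, 6, 7, 8, 9} — 8 elements.
No choice of 2 sets does better; here 3, 4 are left uncovered.

8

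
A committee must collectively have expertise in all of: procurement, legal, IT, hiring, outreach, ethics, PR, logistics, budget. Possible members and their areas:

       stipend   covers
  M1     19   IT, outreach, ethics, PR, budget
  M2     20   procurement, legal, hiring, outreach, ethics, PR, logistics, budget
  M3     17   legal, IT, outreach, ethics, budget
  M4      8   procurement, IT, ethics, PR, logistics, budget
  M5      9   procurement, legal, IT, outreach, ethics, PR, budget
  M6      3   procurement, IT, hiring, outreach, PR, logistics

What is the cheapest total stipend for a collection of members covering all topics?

M5, M6 cover every topic at stipend 9 + 3 = 12.
Any cover uses at least 2 members; among all covering selections none totals below 12.

12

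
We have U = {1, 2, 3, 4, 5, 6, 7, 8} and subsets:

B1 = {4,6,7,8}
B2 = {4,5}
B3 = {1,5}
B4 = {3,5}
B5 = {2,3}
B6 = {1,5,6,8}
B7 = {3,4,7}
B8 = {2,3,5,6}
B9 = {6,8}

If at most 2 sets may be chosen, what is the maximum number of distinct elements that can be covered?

7

Choosing B1, B8 covers {2, 3, 4, 5, 6, 7, 8} — 7 elements.
No choice of 2 sets does better; here 1 is left uncovered.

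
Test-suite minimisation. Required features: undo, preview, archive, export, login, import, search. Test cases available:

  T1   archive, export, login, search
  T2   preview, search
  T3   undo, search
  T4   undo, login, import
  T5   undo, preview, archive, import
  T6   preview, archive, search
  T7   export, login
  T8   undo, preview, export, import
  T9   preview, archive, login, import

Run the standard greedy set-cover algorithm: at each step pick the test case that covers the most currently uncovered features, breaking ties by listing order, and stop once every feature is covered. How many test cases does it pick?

2

Pick 1: T1 covers 4 new features (archive, export, login, search).
Pick 2: T5 covers 3 new features (undo, preview, import).
Greedy uses 2 test cases.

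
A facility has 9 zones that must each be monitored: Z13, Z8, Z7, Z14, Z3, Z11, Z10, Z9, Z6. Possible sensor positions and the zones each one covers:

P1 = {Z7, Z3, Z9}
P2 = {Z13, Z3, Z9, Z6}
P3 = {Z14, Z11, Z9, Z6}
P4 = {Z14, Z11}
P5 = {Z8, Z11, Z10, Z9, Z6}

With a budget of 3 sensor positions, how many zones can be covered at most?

8

Choosing P1, P2, P5 covers {Z13, Z8, Z7, Z3, Z11, Z10, Z9, Z6} — 8 zones.
No choice of 3 sensor positions does better; here Z14 is left uncovered.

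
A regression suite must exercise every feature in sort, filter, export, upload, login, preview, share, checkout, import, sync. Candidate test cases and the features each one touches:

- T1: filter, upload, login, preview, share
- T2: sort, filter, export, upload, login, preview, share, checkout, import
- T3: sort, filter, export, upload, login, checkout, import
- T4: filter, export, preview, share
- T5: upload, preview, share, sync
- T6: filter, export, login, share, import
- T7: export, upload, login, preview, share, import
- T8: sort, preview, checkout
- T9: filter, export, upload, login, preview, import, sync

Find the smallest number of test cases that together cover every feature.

2

T2, T5 together cover {sort, filter, export, upload, login, preview, share, checkout, import, sync} — every feature.
No single test case contains all 10 features, so 2 is optimal.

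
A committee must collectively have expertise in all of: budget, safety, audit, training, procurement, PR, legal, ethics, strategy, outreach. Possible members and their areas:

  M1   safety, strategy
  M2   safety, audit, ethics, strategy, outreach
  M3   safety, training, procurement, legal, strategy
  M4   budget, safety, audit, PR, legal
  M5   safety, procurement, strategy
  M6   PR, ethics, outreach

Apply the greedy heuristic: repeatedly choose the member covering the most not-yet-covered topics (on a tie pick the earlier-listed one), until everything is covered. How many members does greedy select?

3

Pick 1: M2 covers 5 new topics (safety, audit, ethics, strategy, outreach).
Pick 2: M3 covers 3 new topics (training, procurement, legal).
Pick 3: M4 covers 2 new topics (budget, PR).
Greedy uses 3 members.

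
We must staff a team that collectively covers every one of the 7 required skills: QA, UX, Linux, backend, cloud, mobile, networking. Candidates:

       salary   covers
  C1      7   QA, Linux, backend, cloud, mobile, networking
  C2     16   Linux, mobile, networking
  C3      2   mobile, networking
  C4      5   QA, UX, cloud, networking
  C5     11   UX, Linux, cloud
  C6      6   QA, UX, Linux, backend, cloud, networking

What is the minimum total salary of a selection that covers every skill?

8

C3, C6 cover every skill at salary 2 + 6 = 8.
Any cover uses at least 2 candidates; among all covering selections none totals below 8.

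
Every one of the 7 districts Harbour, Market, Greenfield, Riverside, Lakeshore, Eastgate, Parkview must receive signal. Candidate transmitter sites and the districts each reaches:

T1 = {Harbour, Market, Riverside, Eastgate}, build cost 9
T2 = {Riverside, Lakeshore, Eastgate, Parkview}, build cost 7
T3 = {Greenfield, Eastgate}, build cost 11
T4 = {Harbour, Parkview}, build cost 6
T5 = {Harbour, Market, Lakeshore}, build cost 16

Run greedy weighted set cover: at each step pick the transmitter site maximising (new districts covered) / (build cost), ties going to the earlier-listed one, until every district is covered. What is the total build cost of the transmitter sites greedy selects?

Pick 1: T2 adds 4 new (Riverside, Lakeshore, Eastgate, Parkview) at build cost 7 (ratio 4/7).
Pick 2: T1 adds 2 new (Harbour, Market) at build cost 9 (ratio 2/9).
Pick 3: T3 adds 1 new (Greenfield) at build cost 11 (ratio 1/11).
Greedy total build cost: 7 + 9 + 11 = 27.

27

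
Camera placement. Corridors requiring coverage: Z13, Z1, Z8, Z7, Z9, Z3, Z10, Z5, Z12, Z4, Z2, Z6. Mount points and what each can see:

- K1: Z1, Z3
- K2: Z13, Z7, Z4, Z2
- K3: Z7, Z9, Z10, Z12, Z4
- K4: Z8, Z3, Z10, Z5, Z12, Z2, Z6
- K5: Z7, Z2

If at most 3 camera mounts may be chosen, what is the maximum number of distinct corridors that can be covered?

11

Choosing K1, K2, K4 covers {Z13, Z1, Z8, Z7, Z3, Z10, Z5, Z12, Z4, Z2, Z6} — 11 corridors.
No choice of 3 camera mounts does better; here Z9 is left uncovered.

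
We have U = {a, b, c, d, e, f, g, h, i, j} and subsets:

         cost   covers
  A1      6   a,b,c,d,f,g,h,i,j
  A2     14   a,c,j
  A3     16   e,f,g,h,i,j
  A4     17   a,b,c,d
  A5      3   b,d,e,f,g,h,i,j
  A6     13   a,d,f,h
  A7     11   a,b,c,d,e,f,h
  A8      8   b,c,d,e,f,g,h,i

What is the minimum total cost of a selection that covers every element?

9

A1, A5 cover every element at cost 6 + 3 = 9.
Any cover uses at least 2 sets; among all covering selections none totals below 9.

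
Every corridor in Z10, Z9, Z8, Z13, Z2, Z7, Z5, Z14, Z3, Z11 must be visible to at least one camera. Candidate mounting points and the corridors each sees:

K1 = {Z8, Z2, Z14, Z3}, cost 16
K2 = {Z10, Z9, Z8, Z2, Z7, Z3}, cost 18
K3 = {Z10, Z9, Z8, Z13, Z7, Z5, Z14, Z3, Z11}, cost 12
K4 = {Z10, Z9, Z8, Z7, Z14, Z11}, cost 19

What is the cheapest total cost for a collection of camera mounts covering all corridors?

K1, K3 cover every corridor at cost 16 + 12 = 28.
Any cover uses at least 2 camera mounts; among all covering selections none totals below 28.

28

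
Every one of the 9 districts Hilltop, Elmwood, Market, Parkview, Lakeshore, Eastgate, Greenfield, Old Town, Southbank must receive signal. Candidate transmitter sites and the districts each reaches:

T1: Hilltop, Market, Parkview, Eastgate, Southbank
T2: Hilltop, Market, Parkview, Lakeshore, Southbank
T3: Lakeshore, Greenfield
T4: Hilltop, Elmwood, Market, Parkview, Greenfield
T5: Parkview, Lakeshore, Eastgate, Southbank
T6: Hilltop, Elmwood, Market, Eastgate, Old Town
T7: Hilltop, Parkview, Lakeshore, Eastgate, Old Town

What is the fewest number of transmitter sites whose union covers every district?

3

T1, T3, T6 together cover {Hilltop, Elmwood, Market, Parkview, Lakeshore, Eastgate, Greenfield, Old Town, Southbank} — every district.
No 2 of the 7 transmitter sites cover everything (all 21 pairs fall short), so 3 is minimum.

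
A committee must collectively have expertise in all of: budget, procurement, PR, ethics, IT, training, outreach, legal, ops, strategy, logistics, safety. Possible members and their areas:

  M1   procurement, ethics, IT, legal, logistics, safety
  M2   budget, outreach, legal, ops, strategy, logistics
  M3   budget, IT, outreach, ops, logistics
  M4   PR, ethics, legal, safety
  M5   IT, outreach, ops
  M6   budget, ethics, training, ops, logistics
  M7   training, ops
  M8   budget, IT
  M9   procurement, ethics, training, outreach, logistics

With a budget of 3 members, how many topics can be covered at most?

11

Choosing M1, M2, M4 covers {budget, procurement, PR, ethics, IT, outreach, legal, ops, strategy, logistics, safety} — 11 topics.
No choice of 3 members does better; here training is left uncovered.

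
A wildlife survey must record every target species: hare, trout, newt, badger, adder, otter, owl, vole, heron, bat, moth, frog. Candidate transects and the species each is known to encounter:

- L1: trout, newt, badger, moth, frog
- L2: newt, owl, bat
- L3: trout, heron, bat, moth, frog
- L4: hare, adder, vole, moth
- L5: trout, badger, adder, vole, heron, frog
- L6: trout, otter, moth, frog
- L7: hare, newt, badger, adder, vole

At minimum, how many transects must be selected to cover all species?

L2, L3, L6, L7 together cover {hare, trout, newt, badger, adder, otter, owl, vole, heron, bat, moth, frog} — every species.
No 3 of the 7 transects cover everything (all 35 triples fall short), so 4 is minimum.

4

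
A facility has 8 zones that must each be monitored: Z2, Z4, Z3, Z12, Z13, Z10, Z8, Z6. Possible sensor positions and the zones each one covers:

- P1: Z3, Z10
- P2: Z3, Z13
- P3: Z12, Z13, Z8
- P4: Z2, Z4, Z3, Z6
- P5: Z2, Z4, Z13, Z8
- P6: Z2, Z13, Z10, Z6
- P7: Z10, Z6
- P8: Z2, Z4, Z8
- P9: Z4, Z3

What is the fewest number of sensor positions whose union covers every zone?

P1, P3, P4 together cover {Z2, Z4, Z3, Z12, Z13, Z10, Z8, Z6} — every zone.
No 2 of the 9 sensor positions cover everything (all 36 pairs fall short), so 3 is minimum.

3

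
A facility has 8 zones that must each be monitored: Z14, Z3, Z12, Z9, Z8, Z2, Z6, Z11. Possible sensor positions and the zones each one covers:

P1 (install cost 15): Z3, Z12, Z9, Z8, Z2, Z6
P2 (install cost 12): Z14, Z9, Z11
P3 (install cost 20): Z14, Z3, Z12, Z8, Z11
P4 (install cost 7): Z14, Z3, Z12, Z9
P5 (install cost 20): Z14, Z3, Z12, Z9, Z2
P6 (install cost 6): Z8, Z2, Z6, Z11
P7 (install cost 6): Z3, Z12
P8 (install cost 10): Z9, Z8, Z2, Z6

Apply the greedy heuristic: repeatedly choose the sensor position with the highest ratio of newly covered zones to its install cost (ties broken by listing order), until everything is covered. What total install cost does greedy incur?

Pick 1: P6 adds 4 new (Z8, Z2, Z6, Z11) at install cost 6 (ratio 4/6).
Pick 2: P4 adds 4 new (Z14, Z3, Z12, Z9) at install cost 7 (ratio 4/7).
Greedy total install cost: 6 + 7 = 13.

13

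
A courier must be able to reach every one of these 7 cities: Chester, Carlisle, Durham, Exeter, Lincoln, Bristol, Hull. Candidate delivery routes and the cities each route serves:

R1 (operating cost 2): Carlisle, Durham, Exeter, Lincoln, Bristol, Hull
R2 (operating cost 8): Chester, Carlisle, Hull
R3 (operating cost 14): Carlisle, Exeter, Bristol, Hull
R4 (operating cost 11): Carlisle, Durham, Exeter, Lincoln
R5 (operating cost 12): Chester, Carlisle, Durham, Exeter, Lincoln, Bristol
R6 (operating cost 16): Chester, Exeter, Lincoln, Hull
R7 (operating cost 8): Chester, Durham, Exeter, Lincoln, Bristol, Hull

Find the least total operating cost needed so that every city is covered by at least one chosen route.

10

R1, R2 cover every city at operating cost 2 + 8 = 10.
Any cover uses at least 2 routes; among all covering selections none totals below 10.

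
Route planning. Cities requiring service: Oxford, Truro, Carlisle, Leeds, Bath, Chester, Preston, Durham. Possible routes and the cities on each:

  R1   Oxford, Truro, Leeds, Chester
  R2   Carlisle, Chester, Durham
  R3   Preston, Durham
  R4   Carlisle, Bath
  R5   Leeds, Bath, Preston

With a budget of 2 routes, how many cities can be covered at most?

6

Choosing R1, R2 covers {Oxford, Truro, Carlisle, Leeds, Chester, Durham} — 6 cities.
No choice of 2 routes does better; here Bath, Preston are left uncovered.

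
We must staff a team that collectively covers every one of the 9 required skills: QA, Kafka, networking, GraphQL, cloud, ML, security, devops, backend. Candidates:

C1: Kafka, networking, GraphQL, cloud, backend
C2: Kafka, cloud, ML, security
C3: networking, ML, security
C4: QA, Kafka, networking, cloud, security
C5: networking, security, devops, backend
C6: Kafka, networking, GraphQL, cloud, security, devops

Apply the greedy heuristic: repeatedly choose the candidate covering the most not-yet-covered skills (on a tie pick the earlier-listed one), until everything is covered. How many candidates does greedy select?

Pick 1: C6 covers 6 new skills (Kafka, networking, GraphQL, cloud, security, devops).
Pick 2: C1 covers 1 new skills (backend).
Pick 3: C2 covers 1 new skills (ML).
Pick 4: C4 covers 1 new skills (QA).
Greedy uses 4 candidates.

4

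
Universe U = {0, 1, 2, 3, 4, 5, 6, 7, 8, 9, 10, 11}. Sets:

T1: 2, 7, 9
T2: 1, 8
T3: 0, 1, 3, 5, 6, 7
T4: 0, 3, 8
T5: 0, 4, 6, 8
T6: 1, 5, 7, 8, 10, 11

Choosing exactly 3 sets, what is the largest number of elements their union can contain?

Choosing T1, T3, T6 covers {0, 1, 2, 3, 5, 6, 7, 8, 9, 10, 11} — 11 elements.
No choice of 3 sets does better; here 4 is left uncovered.

11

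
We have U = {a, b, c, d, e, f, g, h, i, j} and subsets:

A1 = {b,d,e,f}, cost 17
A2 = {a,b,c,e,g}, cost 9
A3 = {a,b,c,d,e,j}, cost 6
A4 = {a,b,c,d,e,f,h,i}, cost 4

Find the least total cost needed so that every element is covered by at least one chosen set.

19

A2, A3, A4 cover every element at cost 9 + 6 + 4 = 19.
Any cover uses at least 3 sets; among all covering selections none totals below 19.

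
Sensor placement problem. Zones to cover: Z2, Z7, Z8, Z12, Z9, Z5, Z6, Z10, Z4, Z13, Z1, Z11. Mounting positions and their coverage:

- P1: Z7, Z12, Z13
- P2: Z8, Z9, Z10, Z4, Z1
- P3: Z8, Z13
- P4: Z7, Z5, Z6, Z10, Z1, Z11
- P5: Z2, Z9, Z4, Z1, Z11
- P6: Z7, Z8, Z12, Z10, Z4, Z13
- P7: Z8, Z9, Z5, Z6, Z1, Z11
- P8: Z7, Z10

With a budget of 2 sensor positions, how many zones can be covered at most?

Choosing P6, P7 covers {Z7, Z8, Z12, Z9, Z5, Z6, Z10, Z4, Z13, Z1, Z11} — 11 zones.
No choice of 2 sensor positions does better; here Z2 is left uncovered.

11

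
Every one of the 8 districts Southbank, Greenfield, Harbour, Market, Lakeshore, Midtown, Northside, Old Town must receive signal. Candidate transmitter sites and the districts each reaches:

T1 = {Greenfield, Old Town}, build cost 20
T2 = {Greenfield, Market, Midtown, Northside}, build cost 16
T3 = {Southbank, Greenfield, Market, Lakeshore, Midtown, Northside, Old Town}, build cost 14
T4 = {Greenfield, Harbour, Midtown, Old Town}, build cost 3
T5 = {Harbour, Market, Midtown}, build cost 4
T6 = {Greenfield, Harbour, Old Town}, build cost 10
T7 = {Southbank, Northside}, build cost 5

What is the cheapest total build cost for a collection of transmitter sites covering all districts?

T3, T4 cover every district at build cost 14 + 3 = 17.
Any cover uses at least 2 transmitter sites; among all covering selections none totals below 17.
Greedy by coverage-per-build cost would pick T4, T7, T5, T3 for 26 — worse than the optimum 17.

17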